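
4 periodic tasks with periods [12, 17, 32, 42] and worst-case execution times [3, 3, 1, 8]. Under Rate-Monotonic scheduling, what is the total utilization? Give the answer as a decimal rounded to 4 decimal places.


Compute individual utilizations (exact fractions):
  Task 1: C/T = 3/12 = 1/4 (approx. 0.25)
  Task 2: C/T = 3/17 (approx. 0.1765)
  Task 3: C/T = 1/32 (approx. 0.0313)
  Task 4: C/T = 8/42 = 4/21 (approx. 0.1905)
Total utilization U = 1/4 + 3/17 + 1/32 + 4/21 = 7405/11424
Rounded to 4 decimal places: U = 0.6482
RM (Liu & Layland) bound for 4 tasks = 0.756828; compare with U = 7405/11424 (approx. 0.648197)
U <= bound, so schedulable by RM sufficient condition.

0.6482


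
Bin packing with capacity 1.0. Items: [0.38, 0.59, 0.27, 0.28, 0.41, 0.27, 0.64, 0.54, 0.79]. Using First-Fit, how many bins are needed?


Place items sequentially using First-Fit:
  Item 0.38 -> new Bin 1
  Item 0.59 -> Bin 1 (now 0.97)
  Item 0.27 -> new Bin 2
  Item 0.28 -> Bin 2 (now 0.55)
  Item 0.41 -> Bin 2 (now 0.96)
  Item 0.27 -> new Bin 3
  Item 0.64 -> Bin 3 (now 0.91)
  Item 0.54 -> new Bin 4
  Item 0.79 -> new Bin 5
Total bins used = 5

5


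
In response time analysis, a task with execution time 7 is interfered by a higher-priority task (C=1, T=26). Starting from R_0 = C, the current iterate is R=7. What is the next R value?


R_next = C + ceil(R_prev / T_hp) * C_hp
ceil(7 / 26) = ceil(0.2692) = 1
Interference = 1 * 1 = 1
R_next = 7 + 1 = 8

8


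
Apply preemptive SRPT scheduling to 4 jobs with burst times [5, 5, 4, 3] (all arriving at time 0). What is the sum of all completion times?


Since all jobs arrive at t=0, SRPT equals SPT ordering.
SPT order: [3, 4, 5, 5]
Completion times:
  Job 1: p=3, C=3
  Job 2: p=4, C=7
  Job 3: p=5, C=12
  Job 4: p=5, C=17
Total completion time = 3 + 7 + 12 + 17 = 39

39


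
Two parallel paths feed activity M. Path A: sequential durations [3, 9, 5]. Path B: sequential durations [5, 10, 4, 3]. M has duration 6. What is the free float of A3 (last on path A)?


ES(A3) = sum of predecessors on chain A = 12
EF(A3) = ES + duration = 12 + 5 = 17
Successor of A3 is M. ES(M) = max(sum(A), sum(B)) = max(17, 22) = 22
Free float = ES(successor) - EF(current) = 22 - 17 = 5

5


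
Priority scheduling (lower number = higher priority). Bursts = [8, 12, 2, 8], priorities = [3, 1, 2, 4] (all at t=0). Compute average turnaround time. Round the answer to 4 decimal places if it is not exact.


Sort by priority (ascending = highest first):
Order: [(1, 12), (2, 2), (3, 8), (4, 8)]
Completion times:
  Priority 1, burst=12, C=12
  Priority 2, burst=2, C=14
  Priority 3, burst=8, C=22
  Priority 4, burst=8, C=30
Average turnaround = 78/4 = 19.5

19.5


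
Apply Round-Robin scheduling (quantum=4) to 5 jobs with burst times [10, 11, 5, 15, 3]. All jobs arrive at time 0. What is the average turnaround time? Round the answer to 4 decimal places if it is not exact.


Time quantum = 4
Execution trace:
  J1 runs 4 units, time = 4
  J2 runs 4 units, time = 8
  J3 runs 4 units, time = 12
  J4 runs 4 units, time = 16
  J5 runs 3 units, time = 19
  J1 runs 4 units, time = 23
  J2 runs 4 units, time = 27
  J3 runs 1 units, time = 28
  J4 runs 4 units, time = 32
  J1 runs 2 units, time = 34
  J2 runs 3 units, time = 37
  J4 runs 4 units, time = 41
  J4 runs 3 units, time = 44
Finish times: [34, 37, 28, 44, 19]
Average turnaround = 162/5 = 32.4

32.4


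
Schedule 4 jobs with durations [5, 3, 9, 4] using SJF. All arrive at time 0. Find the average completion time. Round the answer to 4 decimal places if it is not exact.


SJF order (ascending): [3, 4, 5, 9]
Completion times:
  Job 1: burst=3, C=3
  Job 2: burst=4, C=7
  Job 3: burst=5, C=12
  Job 4: burst=9, C=21
Average completion = 43/4 = 10.75

10.75


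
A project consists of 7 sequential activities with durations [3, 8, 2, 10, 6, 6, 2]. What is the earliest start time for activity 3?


Activity 3 starts after activities 1 through 2 complete.
Predecessor durations: [3, 8]
ES = 3 + 8 = 11

11


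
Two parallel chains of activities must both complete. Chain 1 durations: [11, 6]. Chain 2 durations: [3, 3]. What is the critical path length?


Path A total = 11 + 6 = 17
Path B total = 3 + 3 = 6
Critical path = longest path = max(17, 6) = 17

17


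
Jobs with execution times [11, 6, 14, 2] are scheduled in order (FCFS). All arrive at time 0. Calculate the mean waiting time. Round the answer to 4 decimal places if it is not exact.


FCFS order (as given): [11, 6, 14, 2]
Waiting times:
  Job 1: wait = 0
  Job 2: wait = 11
  Job 3: wait = 17
  Job 4: wait = 31
Sum of waiting times = 59
Average waiting time = 59/4 = 14.75

14.75


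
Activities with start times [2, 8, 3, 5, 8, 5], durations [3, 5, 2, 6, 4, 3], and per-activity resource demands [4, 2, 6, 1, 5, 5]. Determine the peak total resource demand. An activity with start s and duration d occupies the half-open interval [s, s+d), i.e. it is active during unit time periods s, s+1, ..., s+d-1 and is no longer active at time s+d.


Each activity i is active on [start_i, start_i + duration_i).
Compute total resource usage per time slot:
  t=0: active resources = [], total = 0
  t=1: active resources = [], total = 0
  t=2: active resources = [4], total = 4
  t=3: active resources = [4, 6], total = 10
  t=4: active resources = [4, 6], total = 10
  t=5: active resources = [1, 5], total = 6
  t=6: active resources = [1, 5], total = 6
  t=7: active resources = [1, 5], total = 6
  t=8: active resources = [2, 1, 5], total = 8
  t=9: active resources = [2, 1, 5], total = 8
  t=10: active resources = [2, 1, 5], total = 8
  t=11: active resources = [2, 5], total = 7
  t=12: active resources = [2], total = 2
Peak resource demand = 10

10


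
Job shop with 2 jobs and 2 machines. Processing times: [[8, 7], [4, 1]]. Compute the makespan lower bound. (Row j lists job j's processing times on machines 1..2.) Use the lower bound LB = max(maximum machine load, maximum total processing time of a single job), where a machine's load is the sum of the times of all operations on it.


Machine loads:
  Machine 1: 8 + 4 = 12
  Machine 2: 7 + 1 = 8
Max machine load = 12
Job totals:
  Job 1: 15
  Job 2: 5
Max job total = 15
Lower bound = max(12, 15) = 15

15


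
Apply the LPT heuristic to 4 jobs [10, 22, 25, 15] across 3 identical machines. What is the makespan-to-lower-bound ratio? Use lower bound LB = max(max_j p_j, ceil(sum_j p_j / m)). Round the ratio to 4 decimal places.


LPT order: [25, 22, 15, 10]
Machine loads after assignment: [25, 22, 25]
LPT makespan = 25
Lower bound = max(max_job, ceil(total/3)) = max(25, 24) = 25
Ratio = 25 / 25 = 1.0

1.0


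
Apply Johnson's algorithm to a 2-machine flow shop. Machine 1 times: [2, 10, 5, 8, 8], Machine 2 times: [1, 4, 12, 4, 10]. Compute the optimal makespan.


Apply Johnson's rule:
  Group 1 (a <= b): [(3, 5, 12), (5, 8, 10)]
  Group 2 (a > b): [(2, 10, 4), (4, 8, 4), (1, 2, 1)]
Optimal job order: [3, 5, 2, 4, 1]
Schedule:
  Job 3: M1 done at 5, M2 done at 17
  Job 5: M1 done at 13, M2 done at 27
  Job 2: M1 done at 23, M2 done at 31
  Job 4: M1 done at 31, M2 done at 35
  Job 1: M1 done at 33, M2 done at 36
Makespan = 36

36


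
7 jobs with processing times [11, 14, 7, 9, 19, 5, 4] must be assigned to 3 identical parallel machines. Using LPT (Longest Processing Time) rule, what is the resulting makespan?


Sort jobs in decreasing order (LPT): [19, 14, 11, 9, 7, 5, 4]
Assign each job to the least loaded machine:
  Machine 1: jobs [19, 5], load = 24
  Machine 2: jobs [14, 7], load = 21
  Machine 3: jobs [11, 9, 4], load = 24
Makespan = max load = 24

24


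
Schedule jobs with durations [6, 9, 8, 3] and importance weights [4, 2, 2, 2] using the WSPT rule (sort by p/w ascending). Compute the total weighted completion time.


Compute p/w ratios and sort ascending (WSPT): [(6, 4), (3, 2), (8, 2), (9, 2)]
Compute weighted completion times:
  Job (p=6,w=4): C=6, w*C=4*6=24
  Job (p=3,w=2): C=9, w*C=2*9=18
  Job (p=8,w=2): C=17, w*C=2*17=34
  Job (p=9,w=2): C=26, w*C=2*26=52
Total weighted completion time = 128

128


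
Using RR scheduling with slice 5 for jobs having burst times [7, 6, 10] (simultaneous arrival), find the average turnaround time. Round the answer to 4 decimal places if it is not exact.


Time quantum = 5
Execution trace:
  J1 runs 5 units, time = 5
  J2 runs 5 units, time = 10
  J3 runs 5 units, time = 15
  J1 runs 2 units, time = 17
  J2 runs 1 units, time = 18
  J3 runs 5 units, time = 23
Finish times: [17, 18, 23]
Average turnaround = 58/3 = 19.3333

19.3333


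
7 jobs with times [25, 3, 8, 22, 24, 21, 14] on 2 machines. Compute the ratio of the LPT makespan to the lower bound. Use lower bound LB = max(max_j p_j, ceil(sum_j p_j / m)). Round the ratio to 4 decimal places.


LPT order: [25, 24, 22, 21, 14, 8, 3]
Machine loads after assignment: [60, 57]
LPT makespan = 60
Lower bound = max(max_job, ceil(total/2)) = max(25, 59) = 59
Ratio = 60 / 59 = 1.0169

1.0169


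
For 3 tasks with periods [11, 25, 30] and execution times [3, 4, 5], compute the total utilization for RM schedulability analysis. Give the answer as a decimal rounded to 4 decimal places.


Compute individual utilizations (exact fractions):
  Task 1: C/T = 3/11 (approx. 0.2727)
  Task 2: C/T = 4/25 (approx. 0.16)
  Task 3: C/T = 5/30 = 1/6 (approx. 0.1667)
Total utilization U = 3/11 + 4/25 + 1/6 = 989/1650
Rounded to 4 decimal places: U = 0.5994
RM (Liu & Layland) bound for 3 tasks = 0.779763; compare with U = 989/1650 (approx. 0.599394)
U <= bound, so schedulable by RM sufficient condition.

0.5994


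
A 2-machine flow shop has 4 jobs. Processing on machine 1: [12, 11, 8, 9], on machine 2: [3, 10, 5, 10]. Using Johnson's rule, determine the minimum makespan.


Apply Johnson's rule:
  Group 1 (a <= b): [(4, 9, 10)]
  Group 2 (a > b): [(2, 11, 10), (3, 8, 5), (1, 12, 3)]
Optimal job order: [4, 2, 3, 1]
Schedule:
  Job 4: M1 done at 9, M2 done at 19
  Job 2: M1 done at 20, M2 done at 30
  Job 3: M1 done at 28, M2 done at 35
  Job 1: M1 done at 40, M2 done at 43
Makespan = 43

43


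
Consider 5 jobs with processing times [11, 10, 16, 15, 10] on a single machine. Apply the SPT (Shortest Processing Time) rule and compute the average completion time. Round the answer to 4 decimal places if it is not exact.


Sort jobs by processing time (SPT order): [10, 10, 11, 15, 16]
Compute completion times sequentially:
  Job 1: processing = 10, completes at 10
  Job 2: processing = 10, completes at 20
  Job 3: processing = 11, completes at 31
  Job 4: processing = 15, completes at 46
  Job 5: processing = 16, completes at 62
Sum of completion times = 169
Average completion time = 169/5 = 33.8

33.8


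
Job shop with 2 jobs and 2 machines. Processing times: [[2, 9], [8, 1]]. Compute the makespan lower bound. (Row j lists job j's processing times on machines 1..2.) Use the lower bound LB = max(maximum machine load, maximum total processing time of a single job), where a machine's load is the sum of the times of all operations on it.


Machine loads:
  Machine 1: 2 + 8 = 10
  Machine 2: 9 + 1 = 10
Max machine load = 10
Job totals:
  Job 1: 11
  Job 2: 9
Max job total = 11
Lower bound = max(10, 11) = 11

11


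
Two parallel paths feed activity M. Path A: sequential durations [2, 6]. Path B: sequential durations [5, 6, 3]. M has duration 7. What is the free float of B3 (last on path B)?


ES(B3) = sum of predecessors on chain B = 11
EF(B3) = ES + duration = 11 + 3 = 14
Successor of B3 is M. ES(M) = max(sum(A), sum(B)) = max(8, 14) = 14
Free float = ES(successor) - EF(current) = 14 - 14 = 0

0


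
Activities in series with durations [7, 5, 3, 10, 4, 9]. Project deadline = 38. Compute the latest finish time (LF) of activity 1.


LF(activity 1) = deadline - sum of successor durations
Successors: activities 2 through 6 with durations [5, 3, 10, 4, 9]
Sum of successor durations = 31
LF = 38 - 31 = 7

7


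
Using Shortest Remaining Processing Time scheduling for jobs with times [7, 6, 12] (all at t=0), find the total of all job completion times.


Since all jobs arrive at t=0, SRPT equals SPT ordering.
SPT order: [6, 7, 12]
Completion times:
  Job 1: p=6, C=6
  Job 2: p=7, C=13
  Job 3: p=12, C=25
Total completion time = 6 + 13 + 25 = 44

44


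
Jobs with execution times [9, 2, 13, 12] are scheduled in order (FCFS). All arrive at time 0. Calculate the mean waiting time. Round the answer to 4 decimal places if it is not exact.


FCFS order (as given): [9, 2, 13, 12]
Waiting times:
  Job 1: wait = 0
  Job 2: wait = 9
  Job 3: wait = 11
  Job 4: wait = 24
Sum of waiting times = 44
Average waiting time = 44/4 = 11.0

11.0


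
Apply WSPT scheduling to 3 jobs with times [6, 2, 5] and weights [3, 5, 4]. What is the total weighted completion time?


Compute p/w ratios and sort ascending (WSPT): [(2, 5), (5, 4), (6, 3)]
Compute weighted completion times:
  Job (p=2,w=5): C=2, w*C=5*2=10
  Job (p=5,w=4): C=7, w*C=4*7=28
  Job (p=6,w=3): C=13, w*C=3*13=39
Total weighted completion time = 77

77


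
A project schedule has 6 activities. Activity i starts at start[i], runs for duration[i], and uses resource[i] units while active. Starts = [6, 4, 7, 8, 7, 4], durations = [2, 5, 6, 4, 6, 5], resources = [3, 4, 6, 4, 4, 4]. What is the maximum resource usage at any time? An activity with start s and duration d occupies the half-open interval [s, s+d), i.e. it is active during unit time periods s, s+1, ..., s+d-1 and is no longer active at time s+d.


Each activity i is active on [start_i, start_i + duration_i).
Compute total resource usage per time slot:
  t=0: active resources = [], total = 0
  t=1: active resources = [], total = 0
  t=2: active resources = [], total = 0
  t=3: active resources = [], total = 0
  t=4: active resources = [4, 4], total = 8
  t=5: active resources = [4, 4], total = 8
  t=6: active resources = [3, 4, 4], total = 11
  t=7: active resources = [3, 4, 6, 4, 4], total = 21
  t=8: active resources = [4, 6, 4, 4, 4], total = 22
  t=9: active resources = [6, 4, 4], total = 14
  t=10: active resources = [6, 4, 4], total = 14
  t=11: active resources = [6, 4, 4], total = 14
  t=12: active resources = [6, 4], total = 10
Peak resource demand = 22

22


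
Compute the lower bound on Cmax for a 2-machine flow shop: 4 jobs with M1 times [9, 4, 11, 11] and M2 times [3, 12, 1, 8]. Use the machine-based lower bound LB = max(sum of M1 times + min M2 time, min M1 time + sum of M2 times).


LB1 = sum(M1 times) + min(M2 times) = 35 + 1 = 36
LB2 = min(M1 times) + sum(M2 times) = 4 + 24 = 28
Lower bound = max(LB1, LB2) = max(36, 28) = 36

36


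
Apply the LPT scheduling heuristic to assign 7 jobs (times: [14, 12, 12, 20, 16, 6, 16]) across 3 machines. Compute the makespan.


Sort jobs in decreasing order (LPT): [20, 16, 16, 14, 12, 12, 6]
Assign each job to the least loaded machine:
  Machine 1: jobs [20, 12], load = 32
  Machine 2: jobs [16, 14], load = 30
  Machine 3: jobs [16, 12, 6], load = 34
Makespan = max load = 34

34


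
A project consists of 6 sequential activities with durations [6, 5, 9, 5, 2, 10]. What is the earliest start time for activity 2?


Activity 2 starts after activities 1 through 1 complete.
Predecessor durations: [6]
ES = 6 = 6

6


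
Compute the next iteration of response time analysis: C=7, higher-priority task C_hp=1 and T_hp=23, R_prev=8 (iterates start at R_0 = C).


R_next = C + ceil(R_prev / T_hp) * C_hp
ceil(8 / 23) = ceil(0.3478) = 1
Interference = 1 * 1 = 1
R_next = 7 + 1 = 8
R_next = R_prev, so the iteration has converged (response time = 8).

8


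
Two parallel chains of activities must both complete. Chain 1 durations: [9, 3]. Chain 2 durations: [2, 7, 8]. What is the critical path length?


Path A total = 9 + 3 = 12
Path B total = 2 + 7 + 8 = 17
Critical path = longest path = max(12, 17) = 17

17


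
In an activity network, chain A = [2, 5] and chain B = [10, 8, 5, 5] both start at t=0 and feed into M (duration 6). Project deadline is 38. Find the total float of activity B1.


Forward pass: ES(B1) = sum of predecessors on chain B = 0
EF = ES + duration = 0 + 10 = 10
Backward pass: LF(M) = deadline = 38; LS(M) = 38 - 6 = 32
LF(B1) = LS(M) - sum(successors on chain B) = 32 - 18 = 14
LS = LF - duration = 14 - 10 = 4
Total float = LS - ES = 4 - 0 = 4

4


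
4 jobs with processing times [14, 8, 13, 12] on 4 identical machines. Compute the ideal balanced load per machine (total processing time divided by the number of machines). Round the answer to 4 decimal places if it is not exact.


Total processing time = 14 + 8 + 13 + 12 = 47
Number of machines = 4
Ideal balanced load = 47 / 4 = 11.75

11.75


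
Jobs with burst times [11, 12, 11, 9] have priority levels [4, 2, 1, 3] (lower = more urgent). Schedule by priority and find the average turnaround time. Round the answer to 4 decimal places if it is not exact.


Sort by priority (ascending = highest first):
Order: [(1, 11), (2, 12), (3, 9), (4, 11)]
Completion times:
  Priority 1, burst=11, C=11
  Priority 2, burst=12, C=23
  Priority 3, burst=9, C=32
  Priority 4, burst=11, C=43
Average turnaround = 109/4 = 27.25

27.25


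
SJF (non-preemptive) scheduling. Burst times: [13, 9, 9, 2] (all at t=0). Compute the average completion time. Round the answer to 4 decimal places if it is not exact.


SJF order (ascending): [2, 9, 9, 13]
Completion times:
  Job 1: burst=2, C=2
  Job 2: burst=9, C=11
  Job 3: burst=9, C=20
  Job 4: burst=13, C=33
Average completion = 66/4 = 16.5

16.5


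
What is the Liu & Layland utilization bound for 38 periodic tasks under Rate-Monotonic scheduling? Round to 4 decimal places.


Compute 2^(1/38) = 1.0184080933
Subtract 1: 1.0184080933 - 1 = 0.0184080933
Multiply by n: 38 * 0.0184080933 = 0.6995075454
Round to 4 dp: 0.6995

0.6995


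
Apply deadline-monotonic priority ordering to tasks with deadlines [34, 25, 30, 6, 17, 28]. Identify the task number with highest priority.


Sort tasks by relative deadline (ascending):
  Task 4: deadline = 6
  Task 5: deadline = 17
  Task 2: deadline = 25
  Task 6: deadline = 28
  Task 3: deadline = 30
  Task 1: deadline = 34
Priority order (highest first): [4, 5, 2, 6, 3, 1]
Highest priority task = 4

4


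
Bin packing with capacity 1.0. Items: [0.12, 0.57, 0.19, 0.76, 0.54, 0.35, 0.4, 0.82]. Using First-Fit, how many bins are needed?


Place items sequentially using First-Fit:
  Item 0.12 -> new Bin 1
  Item 0.57 -> Bin 1 (now 0.69)
  Item 0.19 -> Bin 1 (now 0.88)
  Item 0.76 -> new Bin 2
  Item 0.54 -> new Bin 3
  Item 0.35 -> Bin 3 (now 0.89)
  Item 0.4 -> new Bin 4
  Item 0.82 -> new Bin 5
Total bins used = 5

5


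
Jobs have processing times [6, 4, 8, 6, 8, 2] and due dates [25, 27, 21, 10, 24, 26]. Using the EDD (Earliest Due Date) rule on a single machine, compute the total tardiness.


Sort by due date (EDD order): [(6, 10), (8, 21), (8, 24), (6, 25), (2, 26), (4, 27)]
Compute completion times and tardiness:
  Job 1: p=6, d=10, C=6, tardiness=max(0,6-10)=0
  Job 2: p=8, d=21, C=14, tardiness=max(0,14-21)=0
  Job 3: p=8, d=24, C=22, tardiness=max(0,22-24)=0
  Job 4: p=6, d=25, C=28, tardiness=max(0,28-25)=3
  Job 5: p=2, d=26, C=30, tardiness=max(0,30-26)=4
  Job 6: p=4, d=27, C=34, tardiness=max(0,34-27)=7
Total tardiness = 14

14


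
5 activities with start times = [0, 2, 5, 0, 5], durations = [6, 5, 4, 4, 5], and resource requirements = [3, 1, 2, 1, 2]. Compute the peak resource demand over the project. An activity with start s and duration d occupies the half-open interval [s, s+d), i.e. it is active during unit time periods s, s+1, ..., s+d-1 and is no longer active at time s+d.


Each activity i is active on [start_i, start_i + duration_i).
Compute total resource usage per time slot:
  t=0: active resources = [3, 1], total = 4
  t=1: active resources = [3, 1], total = 4
  t=2: active resources = [3, 1, 1], total = 5
  t=3: active resources = [3, 1, 1], total = 5
  t=4: active resources = [3, 1], total = 4
  t=5: active resources = [3, 1, 2, 2], total = 8
  t=6: active resources = [1, 2, 2], total = 5
  t=7: active resources = [2, 2], total = 4
  t=8: active resources = [2, 2], total = 4
  t=9: active resources = [2], total = 2
Peak resource demand = 8

8


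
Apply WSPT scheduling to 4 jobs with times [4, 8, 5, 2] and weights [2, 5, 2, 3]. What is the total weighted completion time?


Compute p/w ratios and sort ascending (WSPT): [(2, 3), (8, 5), (4, 2), (5, 2)]
Compute weighted completion times:
  Job (p=2,w=3): C=2, w*C=3*2=6
  Job (p=8,w=5): C=10, w*C=5*10=50
  Job (p=4,w=2): C=14, w*C=2*14=28
  Job (p=5,w=2): C=19, w*C=2*19=38
Total weighted completion time = 122

122


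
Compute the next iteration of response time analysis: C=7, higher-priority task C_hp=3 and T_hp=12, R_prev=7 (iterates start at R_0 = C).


R_next = C + ceil(R_prev / T_hp) * C_hp
ceil(7 / 12) = ceil(0.5833) = 1
Interference = 1 * 3 = 3
R_next = 7 + 3 = 10

10


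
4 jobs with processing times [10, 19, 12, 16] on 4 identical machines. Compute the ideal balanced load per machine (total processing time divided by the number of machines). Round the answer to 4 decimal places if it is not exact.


Total processing time = 10 + 19 + 12 + 16 = 57
Number of machines = 4
Ideal balanced load = 57 / 4 = 14.25

14.25


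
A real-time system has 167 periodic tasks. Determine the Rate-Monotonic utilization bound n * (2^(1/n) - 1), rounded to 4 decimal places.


Compute 2^(1/167) = 1.0041592075
Subtract 1: 1.0041592075 - 1 = 0.0041592075
Multiply by n: 167 * 0.0041592075 = 0.6945876525
Round to 4 dp: 0.6946

0.6946


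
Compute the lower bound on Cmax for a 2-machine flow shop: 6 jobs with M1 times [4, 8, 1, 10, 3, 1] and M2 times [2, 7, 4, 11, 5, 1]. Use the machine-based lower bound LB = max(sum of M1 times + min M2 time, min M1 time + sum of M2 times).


LB1 = sum(M1 times) + min(M2 times) = 27 + 1 = 28
LB2 = min(M1 times) + sum(M2 times) = 1 + 30 = 31
Lower bound = max(LB1, LB2) = max(28, 31) = 31

31


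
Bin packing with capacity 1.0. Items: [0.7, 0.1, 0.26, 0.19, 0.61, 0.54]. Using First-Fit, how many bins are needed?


Place items sequentially using First-Fit:
  Item 0.7 -> new Bin 1
  Item 0.1 -> Bin 1 (now 0.8)
  Item 0.26 -> new Bin 2
  Item 0.19 -> Bin 1 (now 0.99)
  Item 0.61 -> Bin 2 (now 0.87)
  Item 0.54 -> new Bin 3
Total bins used = 3

3


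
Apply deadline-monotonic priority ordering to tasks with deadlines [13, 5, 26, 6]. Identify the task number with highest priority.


Sort tasks by relative deadline (ascending):
  Task 2: deadline = 5
  Task 4: deadline = 6
  Task 1: deadline = 13
  Task 3: deadline = 26
Priority order (highest first): [2, 4, 1, 3]
Highest priority task = 2

2


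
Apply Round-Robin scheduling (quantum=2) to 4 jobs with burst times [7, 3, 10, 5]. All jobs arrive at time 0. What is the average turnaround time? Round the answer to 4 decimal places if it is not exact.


Time quantum = 2
Execution trace:
  J1 runs 2 units, time = 2
  J2 runs 2 units, time = 4
  J3 runs 2 units, time = 6
  J4 runs 2 units, time = 8
  J1 runs 2 units, time = 10
  J2 runs 1 units, time = 11
  J3 runs 2 units, time = 13
  J4 runs 2 units, time = 15
  J1 runs 2 units, time = 17
  J3 runs 2 units, time = 19
  J4 runs 1 units, time = 20
  J1 runs 1 units, time = 21
  J3 runs 2 units, time = 23
  J3 runs 2 units, time = 25
Finish times: [21, 11, 25, 20]
Average turnaround = 77/4 = 19.25

19.25


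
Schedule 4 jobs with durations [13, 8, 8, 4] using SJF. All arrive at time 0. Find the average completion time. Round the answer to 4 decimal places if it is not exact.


SJF order (ascending): [4, 8, 8, 13]
Completion times:
  Job 1: burst=4, C=4
  Job 2: burst=8, C=12
  Job 3: burst=8, C=20
  Job 4: burst=13, C=33
Average completion = 69/4 = 17.25

17.25


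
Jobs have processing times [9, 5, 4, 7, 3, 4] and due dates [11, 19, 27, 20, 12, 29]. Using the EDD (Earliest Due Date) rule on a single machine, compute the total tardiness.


Sort by due date (EDD order): [(9, 11), (3, 12), (5, 19), (7, 20), (4, 27), (4, 29)]
Compute completion times and tardiness:
  Job 1: p=9, d=11, C=9, tardiness=max(0,9-11)=0
  Job 2: p=3, d=12, C=12, tardiness=max(0,12-12)=0
  Job 3: p=5, d=19, C=17, tardiness=max(0,17-19)=0
  Job 4: p=7, d=20, C=24, tardiness=max(0,24-20)=4
  Job 5: p=4, d=27, C=28, tardiness=max(0,28-27)=1
  Job 6: p=4, d=29, C=32, tardiness=max(0,32-29)=3
Total tardiness = 8

8


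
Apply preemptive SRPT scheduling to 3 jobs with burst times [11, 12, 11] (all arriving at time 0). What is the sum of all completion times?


Since all jobs arrive at t=0, SRPT equals SPT ordering.
SPT order: [11, 11, 12]
Completion times:
  Job 1: p=11, C=11
  Job 2: p=11, C=22
  Job 3: p=12, C=34
Total completion time = 11 + 22 + 34 = 67

67


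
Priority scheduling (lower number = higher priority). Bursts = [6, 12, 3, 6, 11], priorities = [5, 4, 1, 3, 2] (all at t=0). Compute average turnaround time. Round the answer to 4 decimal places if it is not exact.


Sort by priority (ascending = highest first):
Order: [(1, 3), (2, 11), (3, 6), (4, 12), (5, 6)]
Completion times:
  Priority 1, burst=3, C=3
  Priority 2, burst=11, C=14
  Priority 3, burst=6, C=20
  Priority 4, burst=12, C=32
  Priority 5, burst=6, C=38
Average turnaround = 107/5 = 21.4

21.4


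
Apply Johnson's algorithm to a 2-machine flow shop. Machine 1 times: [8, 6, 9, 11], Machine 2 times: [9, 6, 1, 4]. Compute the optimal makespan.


Apply Johnson's rule:
  Group 1 (a <= b): [(2, 6, 6), (1, 8, 9)]
  Group 2 (a > b): [(4, 11, 4), (3, 9, 1)]
Optimal job order: [2, 1, 4, 3]
Schedule:
  Job 2: M1 done at 6, M2 done at 12
  Job 1: M1 done at 14, M2 done at 23
  Job 4: M1 done at 25, M2 done at 29
  Job 3: M1 done at 34, M2 done at 35
Makespan = 35

35


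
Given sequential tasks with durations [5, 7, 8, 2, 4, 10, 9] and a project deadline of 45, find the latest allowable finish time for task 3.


LF(activity 3) = deadline - sum of successor durations
Successors: activities 4 through 7 with durations [2, 4, 10, 9]
Sum of successor durations = 25
LF = 45 - 25 = 20

20


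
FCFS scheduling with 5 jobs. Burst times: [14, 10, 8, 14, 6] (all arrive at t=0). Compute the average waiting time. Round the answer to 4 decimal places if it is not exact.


FCFS order (as given): [14, 10, 8, 14, 6]
Waiting times:
  Job 1: wait = 0
  Job 2: wait = 14
  Job 3: wait = 24
  Job 4: wait = 32
  Job 5: wait = 46
Sum of waiting times = 116
Average waiting time = 116/5 = 23.2

23.2


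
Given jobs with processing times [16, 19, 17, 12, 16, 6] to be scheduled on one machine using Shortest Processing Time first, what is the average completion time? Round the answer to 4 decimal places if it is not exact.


Sort jobs by processing time (SPT order): [6, 12, 16, 16, 17, 19]
Compute completion times sequentially:
  Job 1: processing = 6, completes at 6
  Job 2: processing = 12, completes at 18
  Job 3: processing = 16, completes at 34
  Job 4: processing = 16, completes at 50
  Job 5: processing = 17, completes at 67
  Job 6: processing = 19, completes at 86
Sum of completion times = 261
Average completion time = 261/6 = 43.5

43.5


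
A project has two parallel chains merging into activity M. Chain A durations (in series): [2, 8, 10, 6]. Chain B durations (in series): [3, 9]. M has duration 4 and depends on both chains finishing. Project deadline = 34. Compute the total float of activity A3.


Forward pass: ES(A3) = sum of predecessors on chain A = 10
EF = ES + duration = 10 + 10 = 20
Backward pass: LF(M) = deadline = 34; LS(M) = 34 - 4 = 30
LF(A3) = LS(M) - sum(successors on chain A) = 30 - 6 = 24
LS = LF - duration = 24 - 10 = 14
Total float = LS - ES = 14 - 10 = 4

4


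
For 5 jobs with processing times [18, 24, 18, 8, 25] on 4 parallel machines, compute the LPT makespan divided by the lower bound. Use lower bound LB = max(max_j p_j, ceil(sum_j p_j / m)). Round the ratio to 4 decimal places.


LPT order: [25, 24, 18, 18, 8]
Machine loads after assignment: [25, 24, 26, 18]
LPT makespan = 26
Lower bound = max(max_job, ceil(total/4)) = max(25, 24) = 25
Ratio = 26 / 25 = 1.04

1.04


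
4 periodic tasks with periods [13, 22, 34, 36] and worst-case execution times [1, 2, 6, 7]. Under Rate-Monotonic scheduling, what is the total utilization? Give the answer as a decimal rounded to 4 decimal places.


Compute individual utilizations (exact fractions):
  Task 1: C/T = 1/13 (approx. 0.0769)
  Task 2: C/T = 2/22 = 1/11 (approx. 0.0909)
  Task 3: C/T = 6/34 = 3/17 (approx. 0.1765)
  Task 4: C/T = 7/36 (approx. 0.1944)
Total utilization U = 1/13 + 1/11 + 3/17 + 7/36 = 47149/87516
Rounded to 4 decimal places: U = 0.5387
RM (Liu & Layland) bound for 4 tasks = 0.756828; compare with U = 47149/87516 (approx. 0.538747)
U <= bound, so schedulable by RM sufficient condition.

0.5387


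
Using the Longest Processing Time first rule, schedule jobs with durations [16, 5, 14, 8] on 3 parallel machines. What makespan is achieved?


Sort jobs in decreasing order (LPT): [16, 14, 8, 5]
Assign each job to the least loaded machine:
  Machine 1: jobs [16], load = 16
  Machine 2: jobs [14], load = 14
  Machine 3: jobs [8, 5], load = 13
Makespan = max load = 16

16


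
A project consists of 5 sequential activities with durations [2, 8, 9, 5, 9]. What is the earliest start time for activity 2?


Activity 2 starts after activities 1 through 1 complete.
Predecessor durations: [2]
ES = 2 = 2

2


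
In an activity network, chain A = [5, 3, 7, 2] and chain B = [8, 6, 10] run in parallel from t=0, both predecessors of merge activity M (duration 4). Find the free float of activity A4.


ES(A4) = sum of predecessors on chain A = 15
EF(A4) = ES + duration = 15 + 2 = 17
Successor of A4 is M. ES(M) = max(sum(A), sum(B)) = max(17, 24) = 24
Free float = ES(successor) - EF(current) = 24 - 17 = 7

7


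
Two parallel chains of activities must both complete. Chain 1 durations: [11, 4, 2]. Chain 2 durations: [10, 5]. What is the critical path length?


Path A total = 11 + 4 + 2 = 17
Path B total = 10 + 5 = 15
Critical path = longest path = max(17, 15) = 17

17


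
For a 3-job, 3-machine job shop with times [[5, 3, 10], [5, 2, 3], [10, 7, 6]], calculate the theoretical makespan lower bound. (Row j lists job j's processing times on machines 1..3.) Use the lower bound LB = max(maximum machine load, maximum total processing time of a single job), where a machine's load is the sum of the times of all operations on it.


Machine loads:
  Machine 1: 5 + 5 + 10 = 20
  Machine 2: 3 + 2 + 7 = 12
  Machine 3: 10 + 3 + 6 = 19
Max machine load = 20
Job totals:
  Job 1: 18
  Job 2: 10
  Job 3: 23
Max job total = 23
Lower bound = max(20, 23) = 23

23


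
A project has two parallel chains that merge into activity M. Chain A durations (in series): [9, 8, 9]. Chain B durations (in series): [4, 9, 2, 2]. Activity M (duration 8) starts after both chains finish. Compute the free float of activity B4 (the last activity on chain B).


ES(B4) = sum of predecessors on chain B = 15
EF(B4) = ES + duration = 15 + 2 = 17
Successor of B4 is M. ES(M) = max(sum(A), sum(B)) = max(26, 17) = 26
Free float = ES(successor) - EF(current) = 26 - 17 = 9

9


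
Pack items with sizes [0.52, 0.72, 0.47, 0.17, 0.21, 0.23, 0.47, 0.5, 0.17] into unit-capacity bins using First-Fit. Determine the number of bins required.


Place items sequentially using First-Fit:
  Item 0.52 -> new Bin 1
  Item 0.72 -> new Bin 2
  Item 0.47 -> Bin 1 (now 0.99)
  Item 0.17 -> Bin 2 (now 0.89)
  Item 0.21 -> new Bin 3
  Item 0.23 -> Bin 3 (now 0.44)
  Item 0.47 -> Bin 3 (now 0.91)
  Item 0.5 -> new Bin 4
  Item 0.17 -> Bin 4 (now 0.67)
Total bins used = 4

4


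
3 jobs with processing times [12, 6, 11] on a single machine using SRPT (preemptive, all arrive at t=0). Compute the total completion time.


Since all jobs arrive at t=0, SRPT equals SPT ordering.
SPT order: [6, 11, 12]
Completion times:
  Job 1: p=6, C=6
  Job 2: p=11, C=17
  Job 3: p=12, C=29
Total completion time = 6 + 17 + 29 = 52

52


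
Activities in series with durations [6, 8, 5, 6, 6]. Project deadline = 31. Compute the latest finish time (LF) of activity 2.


LF(activity 2) = deadline - sum of successor durations
Successors: activities 3 through 5 with durations [5, 6, 6]
Sum of successor durations = 17
LF = 31 - 17 = 14

14


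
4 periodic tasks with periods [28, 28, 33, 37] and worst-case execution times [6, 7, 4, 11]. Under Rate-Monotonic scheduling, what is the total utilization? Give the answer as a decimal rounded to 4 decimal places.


Compute individual utilizations (exact fractions):
  Task 1: C/T = 6/28 = 3/14 (approx. 0.2143)
  Task 2: C/T = 7/28 = 1/4 (approx. 0.25)
  Task 3: C/T = 4/33 (approx. 0.1212)
  Task 4: C/T = 11/37 (approx. 0.2973)
Total utilization U = 3/14 + 1/4 + 4/33 + 11/37 = 30181/34188
Rounded to 4 decimal places: U = 0.8828
RM (Liu & Layland) bound for 4 tasks = 0.756828; compare with U = 30181/34188 (approx. 0.882795)
bound < U <= 1, so the RM sufficient condition is not met (inconclusive; an exact test such as response-time analysis is needed).

0.8828


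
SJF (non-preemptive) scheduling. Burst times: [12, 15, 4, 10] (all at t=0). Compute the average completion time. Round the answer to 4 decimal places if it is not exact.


SJF order (ascending): [4, 10, 12, 15]
Completion times:
  Job 1: burst=4, C=4
  Job 2: burst=10, C=14
  Job 3: burst=12, C=26
  Job 4: burst=15, C=41
Average completion = 85/4 = 21.25

21.25


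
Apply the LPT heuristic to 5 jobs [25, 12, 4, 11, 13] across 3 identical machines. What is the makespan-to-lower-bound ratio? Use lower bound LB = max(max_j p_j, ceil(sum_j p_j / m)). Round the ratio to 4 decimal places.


LPT order: [25, 13, 12, 11, 4]
Machine loads after assignment: [25, 17, 23]
LPT makespan = 25
Lower bound = max(max_job, ceil(total/3)) = max(25, 22) = 25
Ratio = 25 / 25 = 1.0

1.0


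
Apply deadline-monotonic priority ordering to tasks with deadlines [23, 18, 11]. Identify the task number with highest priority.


Sort tasks by relative deadline (ascending):
  Task 3: deadline = 11
  Task 2: deadline = 18
  Task 1: deadline = 23
Priority order (highest first): [3, 2, 1]
Highest priority task = 3

3


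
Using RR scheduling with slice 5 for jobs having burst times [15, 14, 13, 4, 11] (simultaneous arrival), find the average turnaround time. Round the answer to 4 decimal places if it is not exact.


Time quantum = 5
Execution trace:
  J1 runs 5 units, time = 5
  J2 runs 5 units, time = 10
  J3 runs 5 units, time = 15
  J4 runs 4 units, time = 19
  J5 runs 5 units, time = 24
  J1 runs 5 units, time = 29
  J2 runs 5 units, time = 34
  J3 runs 5 units, time = 39
  J5 runs 5 units, time = 44
  J1 runs 5 units, time = 49
  J2 runs 4 units, time = 53
  J3 runs 3 units, time = 56
  J5 runs 1 units, time = 57
Finish times: [49, 53, 56, 19, 57]
Average turnaround = 234/5 = 46.8

46.8


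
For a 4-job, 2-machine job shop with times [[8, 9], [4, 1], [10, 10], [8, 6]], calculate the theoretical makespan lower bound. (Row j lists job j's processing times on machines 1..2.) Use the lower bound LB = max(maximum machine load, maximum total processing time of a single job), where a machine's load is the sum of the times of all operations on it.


Machine loads:
  Machine 1: 8 + 4 + 10 + 8 = 30
  Machine 2: 9 + 1 + 10 + 6 = 26
Max machine load = 30
Job totals:
  Job 1: 17
  Job 2: 5
  Job 3: 20
  Job 4: 14
Max job total = 20
Lower bound = max(30, 20) = 30

30


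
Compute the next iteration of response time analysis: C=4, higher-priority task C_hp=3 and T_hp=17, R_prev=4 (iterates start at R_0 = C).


R_next = C + ceil(R_prev / T_hp) * C_hp
ceil(4 / 17) = ceil(0.2353) = 1
Interference = 1 * 3 = 3
R_next = 4 + 3 = 7

7


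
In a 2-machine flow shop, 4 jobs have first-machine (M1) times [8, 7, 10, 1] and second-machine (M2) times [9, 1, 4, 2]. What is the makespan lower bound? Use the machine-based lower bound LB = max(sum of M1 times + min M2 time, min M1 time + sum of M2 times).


LB1 = sum(M1 times) + min(M2 times) = 26 + 1 = 27
LB2 = min(M1 times) + sum(M2 times) = 1 + 16 = 17
Lower bound = max(LB1, LB2) = max(27, 17) = 27

27


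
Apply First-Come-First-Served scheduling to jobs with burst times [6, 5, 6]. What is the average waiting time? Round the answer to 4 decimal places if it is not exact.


FCFS order (as given): [6, 5, 6]
Waiting times:
  Job 1: wait = 0
  Job 2: wait = 6
  Job 3: wait = 11
Sum of waiting times = 17
Average waiting time = 17/3 = 5.6667

5.6667


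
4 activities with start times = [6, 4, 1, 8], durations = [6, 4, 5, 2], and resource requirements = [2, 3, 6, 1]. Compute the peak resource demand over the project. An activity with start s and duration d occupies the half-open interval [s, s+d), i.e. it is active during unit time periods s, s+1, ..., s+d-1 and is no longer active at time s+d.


Each activity i is active on [start_i, start_i + duration_i).
Compute total resource usage per time slot:
  t=0: active resources = [], total = 0
  t=1: active resources = [6], total = 6
  t=2: active resources = [6], total = 6
  t=3: active resources = [6], total = 6
  t=4: active resources = [3, 6], total = 9
  t=5: active resources = [3, 6], total = 9
  t=6: active resources = [2, 3], total = 5
  t=7: active resources = [2, 3], total = 5
  t=8: active resources = [2, 1], total = 3
  t=9: active resources = [2, 1], total = 3
  t=10: active resources = [2], total = 2
  t=11: active resources = [2], total = 2
Peak resource demand = 9

9


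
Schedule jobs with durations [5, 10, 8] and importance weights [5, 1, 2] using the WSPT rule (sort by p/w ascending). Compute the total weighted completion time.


Compute p/w ratios and sort ascending (WSPT): [(5, 5), (8, 2), (10, 1)]
Compute weighted completion times:
  Job (p=5,w=5): C=5, w*C=5*5=25
  Job (p=8,w=2): C=13, w*C=2*13=26
  Job (p=10,w=1): C=23, w*C=1*23=23
Total weighted completion time = 74

74


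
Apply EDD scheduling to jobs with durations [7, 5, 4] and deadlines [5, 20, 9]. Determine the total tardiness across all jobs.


Sort by due date (EDD order): [(7, 5), (4, 9), (5, 20)]
Compute completion times and tardiness:
  Job 1: p=7, d=5, C=7, tardiness=max(0,7-5)=2
  Job 2: p=4, d=9, C=11, tardiness=max(0,11-9)=2
  Job 3: p=5, d=20, C=16, tardiness=max(0,16-20)=0
Total tardiness = 4

4


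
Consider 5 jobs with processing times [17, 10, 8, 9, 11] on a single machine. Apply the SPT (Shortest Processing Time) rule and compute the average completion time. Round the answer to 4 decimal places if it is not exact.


Sort jobs by processing time (SPT order): [8, 9, 10, 11, 17]
Compute completion times sequentially:
  Job 1: processing = 8, completes at 8
  Job 2: processing = 9, completes at 17
  Job 3: processing = 10, completes at 27
  Job 4: processing = 11, completes at 38
  Job 5: processing = 17, completes at 55
Sum of completion times = 145
Average completion time = 145/5 = 29.0

29.0


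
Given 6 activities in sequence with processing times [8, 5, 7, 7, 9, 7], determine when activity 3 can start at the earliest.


Activity 3 starts after activities 1 through 2 complete.
Predecessor durations: [8, 5]
ES = 8 + 5 = 13

13


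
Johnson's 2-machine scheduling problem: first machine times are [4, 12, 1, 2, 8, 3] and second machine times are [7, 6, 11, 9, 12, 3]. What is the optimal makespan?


Apply Johnson's rule:
  Group 1 (a <= b): [(3, 1, 11), (4, 2, 9), (6, 3, 3), (1, 4, 7), (5, 8, 12)]
  Group 2 (a > b): [(2, 12, 6)]
Optimal job order: [3, 4, 6, 1, 5, 2]
Schedule:
  Job 3: M1 done at 1, M2 done at 12
  Job 4: M1 done at 3, M2 done at 21
  Job 6: M1 done at 6, M2 done at 24
  Job 1: M1 done at 10, M2 done at 31
  Job 5: M1 done at 18, M2 done at 43
  Job 2: M1 done at 30, M2 done at 49
Makespan = 49

49


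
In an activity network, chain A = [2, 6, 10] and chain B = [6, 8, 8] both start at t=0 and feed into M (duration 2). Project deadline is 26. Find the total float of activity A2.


Forward pass: ES(A2) = sum of predecessors on chain A = 2
EF = ES + duration = 2 + 6 = 8
Backward pass: LF(M) = deadline = 26; LS(M) = 26 - 2 = 24
LF(A2) = LS(M) - sum(successors on chain A) = 24 - 10 = 14
LS = LF - duration = 14 - 6 = 8
Total float = LS - ES = 8 - 2 = 6

6
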